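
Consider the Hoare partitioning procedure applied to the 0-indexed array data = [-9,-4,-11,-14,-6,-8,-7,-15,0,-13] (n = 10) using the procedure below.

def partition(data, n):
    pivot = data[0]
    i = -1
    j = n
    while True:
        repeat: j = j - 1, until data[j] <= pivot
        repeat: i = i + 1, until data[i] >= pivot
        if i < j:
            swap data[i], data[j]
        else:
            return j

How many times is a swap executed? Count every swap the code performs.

pivot = data[0] = -9; i = -1, j = 10
j→9 (data[9]=-13≤-9), i→0 (data[0]=-9≥-9); i<j, swap → [-13,-4,-11,-14,-6,-8,-7,-15,0,-9]
j→7 (data[7]=-15≤-9), i→1 (data[1]=-4≥-9); i<j, swap → [-13,-15,-11,-14,-6,-8,-7,-4,0,-9]
j→3, i→4; i≥j, return j=3. data = [-13,-15,-11,-14,-6,-8,-7,-4,0,-9]

2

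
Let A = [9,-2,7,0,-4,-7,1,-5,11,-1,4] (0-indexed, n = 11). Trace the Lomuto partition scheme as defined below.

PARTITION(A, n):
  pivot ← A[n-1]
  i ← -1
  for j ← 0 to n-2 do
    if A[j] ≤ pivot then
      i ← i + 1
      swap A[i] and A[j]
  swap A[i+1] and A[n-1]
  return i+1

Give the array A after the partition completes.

pivot=4, i=-1
j=0: 9>4, skip
j=1: -2≤4, i=0, swap(0,1) ⇒ [-2,9,7,0,-4,-7,1,-5,11,-1,4]
j=2: 7>4, skip
j=3: 0≤4, i=1, swap(1,3) ⇒ [-2,0,7,9,-4,-7,1,-5,11,-1,4]
j=4: -4≤4, i=2, swap(2,4) ⇒ [-2,0,-4,9,7,-7,1,-5,11,-1,4]
j=5: -7≤4, i=3, swap(3,5) ⇒ [-2,0,-4,-7,7,9,1,-5,11,-1,4]
j=6: 1≤4, i=4, swap(4,6) ⇒ [-2,0,-4,-7,1,9,7,-5,11,-1,4]
j=7: -5≤4, i=5, swap(5,7) ⇒ [-2,0,-4,-7,1,-5,7,9,11,-1,4]
j=8: 11>4, skip
j=9: -1≤4, i=6, swap(6,9) ⇒ [-2,0,-4,-7,1,-5,-1,9,11,7,4]
swap(7,10) ⇒ [-2,0,-4,-7,1,-5,-1,4,11,7,9]; return 7

[-2,0,-4,-7,1,-5,-1,4,11,7,9]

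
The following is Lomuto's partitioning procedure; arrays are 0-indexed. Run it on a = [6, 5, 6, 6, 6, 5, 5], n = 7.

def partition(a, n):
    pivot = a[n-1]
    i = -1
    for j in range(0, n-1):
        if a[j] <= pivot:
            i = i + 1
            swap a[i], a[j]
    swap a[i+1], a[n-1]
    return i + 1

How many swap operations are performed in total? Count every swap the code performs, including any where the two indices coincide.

pivot = a[6] = 5; i = -1
j=0: a[0]=6 > 5 → no swap
j=1: a[1]=5 ≤ 5 → i=0, swap a[0],a[1] → [5, 6, 6, 6, 6, 5, 5]
j=2: a[2]=6 > 5 → no swap
j=3: a[3]=6 > 5 → no swap
j=4: a[4]=6 > 5 → no swap
j=5: a[5]=5 ≤ 5 → i=1, swap a[1],a[5] → [5, 5, 6, 6, 6, 6, 5]
final swap a[2],a[6] → [5, 5, 5, 6, 6, 6, 6]; return 2

3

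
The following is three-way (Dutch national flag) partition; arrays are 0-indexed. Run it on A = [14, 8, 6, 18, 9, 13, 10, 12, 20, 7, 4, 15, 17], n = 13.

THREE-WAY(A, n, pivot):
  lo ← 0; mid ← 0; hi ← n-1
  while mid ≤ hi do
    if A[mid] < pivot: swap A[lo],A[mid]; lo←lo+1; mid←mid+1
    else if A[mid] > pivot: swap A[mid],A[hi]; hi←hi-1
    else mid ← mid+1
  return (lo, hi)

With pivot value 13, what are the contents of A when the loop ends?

[4, 8, 6, 7, 9, 10, 12, 13, 20, 18, 15, 17, 14]

pivot = 13; lo=0, mid=0, hi=12
A[mid]=14>13: swap A[0],A[12]; hi=11 → [17, 8, 6, 18, 9, 13, 10, 12, 20, 7, 4, 15, 14]
A[mid]=17>13: swap A[0],A[11]; hi=10 → [15, 8, 6, 18, 9, 13, 10, 12, 20, 7, 4, 17, 14]
A[mid]=15>13: swap A[0],A[10]; hi=9 → [4, 8, 6, 18, 9, 13, 10, 12, 20, 7, 15, 17, 14]
A[mid]=4<13: swap A[0],A[0]; lo=1,mid=1 → [4, 8, 6, 18, 9, 13, 10, 12, 20, 7, 15, 17, 14]
A[mid]=8<13: swap A[1],A[1]; lo=2,mid=2 → [4, 8, 6, 18, 9, 13, 10, 12, 20, 7, 15, 17, 14]
A[mid]=6<13: swap A[2],A[2]; lo=3,mid=3 → [4, 8, 6, 18, 9, 13, 10, 12, 20, 7, 15, 17, 14]
A[mid]=18>13: swap A[3],A[9]; hi=8 → [4, 8, 6, 7, 9, 13, 10, 12, 20, 18, 15, 17, 14]
A[mid]=7<13: swap A[3],A[3]; lo=4,mid=4 → [4, 8, 6, 7, 9, 13, 10, 12, 20, 18, 15, 17, 14]
A[mid]=9<13: swap A[4],A[4]; lo=5,mid=5 → [4, 8, 6, 7, 9, 13, 10, 12, 20, 18, 15, 17, 14]
A[mid]=13=13: mid=6
A[mid]=10<13: swap A[5],A[6]; lo=6,mid=7 → [4, 8, 6, 7, 9, 10, 13, 12, 20, 18, 15, 17, 14]
A[mid]=12<13: swap A[6],A[7]; lo=7,mid=8 → [4, 8, 6, 7, 9, 10, 12, 13, 20, 18, 15, 17, 14]
A[mid]=20>13: swap A[8],A[8]; hi=7 → [4, 8, 6, 7, 9, 10, 12, 13, 20, 18, 15, 17, 14]
end: lo=7, hi=7; A = [4, 8, 6, 7, 9, 10, 12, 13, 20, 18, 15, 17, 14]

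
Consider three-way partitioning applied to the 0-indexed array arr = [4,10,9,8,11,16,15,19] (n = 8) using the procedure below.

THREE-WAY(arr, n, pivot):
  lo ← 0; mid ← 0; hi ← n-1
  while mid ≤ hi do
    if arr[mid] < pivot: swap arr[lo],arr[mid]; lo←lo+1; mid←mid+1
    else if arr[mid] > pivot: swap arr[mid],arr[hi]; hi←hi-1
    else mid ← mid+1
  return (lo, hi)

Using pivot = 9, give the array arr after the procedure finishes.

lo=0 mid=0 hi=7
4<9: swap(0,0), lo=1 mid=1 ⇒ [4,10,9,8,11,16,15,19]
10>9: swap(1,7), hi=6 ⇒ [4,19,9,8,11,16,15,10]
19>9: swap(1,6), hi=5 ⇒ [4,15,9,8,11,16,19,10]
15>9: swap(1,5), hi=4 ⇒ [4,16,9,8,11,15,19,10]
16>9: swap(1,4), hi=3 ⇒ [4,11,9,8,16,15,19,10]
11>9: swap(1,3), hi=2 ⇒ [4,8,9,11,16,15,19,10]
8<9: swap(1,1), lo=2 mid=2 ⇒ [4,8,9,11,16,15,19,10]
9=9: mid=3
done. lo=2 hi=2; arr=[4,8,9,11,16,15,19,10]

[4,8,9,11,16,15,19,10]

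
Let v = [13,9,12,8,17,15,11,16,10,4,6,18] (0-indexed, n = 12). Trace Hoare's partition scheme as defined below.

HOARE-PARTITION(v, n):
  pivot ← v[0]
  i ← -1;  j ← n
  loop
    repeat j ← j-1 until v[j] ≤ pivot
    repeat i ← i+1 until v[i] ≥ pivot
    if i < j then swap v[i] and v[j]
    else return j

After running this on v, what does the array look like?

[6,9,12,8,4,10,11,16,15,17,13,18]

pivot = v[0] = 13; i = -1, j = 12
j→10 (v[10]=6≤13), i→0 (v[0]=13≥13); i<j, swap → [6,9,12,8,17,15,11,16,10,4,13,18]
j→9 (v[9]=4≤13), i→4 (v[4]=17≥13); i<j, swap → [6,9,12,8,4,15,11,16,10,17,13,18]
j→8 (v[8]=10≤13), i→5 (v[5]=15≥13); i<j, swap → [6,9,12,8,4,10,11,16,15,17,13,18]
j→6, i→7; i≥j, return j=6. v = [6,9,12,8,4,10,11,16,15,17,13,18]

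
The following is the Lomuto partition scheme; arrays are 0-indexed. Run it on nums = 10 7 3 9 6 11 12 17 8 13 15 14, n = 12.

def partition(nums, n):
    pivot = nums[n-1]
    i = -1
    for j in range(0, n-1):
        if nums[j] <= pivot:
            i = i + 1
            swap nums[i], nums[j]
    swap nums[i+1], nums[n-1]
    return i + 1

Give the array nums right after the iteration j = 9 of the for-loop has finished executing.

10 7 3 9 6 11 12 8 13 17 15 14

pivot = nums[11] = 14; i = -1
j=0: nums[0]=10 ≤ 14 → i=0, swap nums[0],nums[0] (no change) → 10 7 3 9 6 11 12 17 8 13 15 14
j=1: nums[1]=7 ≤ 14 → i=1, swap nums[1],nums[1] (no change) → 10 7 3 9 6 11 12 17 8 13 15 14
j=2: nums[2]=3 ≤ 14 → i=2, swap nums[2],nums[2] (no change) → 10 7 3 9 6 11 12 17 8 13 15 14
j=3: nums[3]=9 ≤ 14 → i=3, swap nums[3],nums[3] (no change) → 10 7 3 9 6 11 12 17 8 13 15 14
j=4: nums[4]=6 ≤ 14 → i=4, swap nums[4],nums[4] (no change) → 10 7 3 9 6 11 12 17 8 13 15 14
j=5: nums[5]=11 ≤ 14 → i=5, swap nums[5],nums[5] (no change) → 10 7 3 9 6 11 12 17 8 13 15 14
j=6: nums[6]=12 ≤ 14 → i=6, swap nums[6],nums[6] (no change) → 10 7 3 9 6 11 12 17 8 13 15 14
j=7: nums[7]=17 > 14 → no swap
j=8: nums[8]=8 ≤ 14 → i=7, swap nums[7],nums[8] → 10 7 3 9 6 11 12 8 17 13 15 14
j=9: nums[9]=13 ≤ 14 → i=8, swap nums[8],nums[9] → 10 7 3 9 6 11 12 8 13 17 15 14
(after j=9) nums = 10 7 3 9 6 11 12 8 13 17 15 14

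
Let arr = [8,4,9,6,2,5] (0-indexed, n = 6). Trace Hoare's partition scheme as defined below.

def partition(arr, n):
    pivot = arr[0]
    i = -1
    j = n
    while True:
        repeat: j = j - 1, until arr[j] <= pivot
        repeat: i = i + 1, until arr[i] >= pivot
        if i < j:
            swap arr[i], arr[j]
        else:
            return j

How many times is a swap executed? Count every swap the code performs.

2

pivot = arr[0] = 8; i = -1, j = 6
j→5 (arr[5]=5≤8), i→0 (arr[0]=8≥8); i<j, swap → [5,4,9,6,2,8]
j→4 (arr[4]=2≤8), i→2 (arr[2]=9≥8); i<j, swap → [5,4,2,6,9,8]
j→3, i→4; i≥j, return j=3. arr = [5,4,2,6,9,8]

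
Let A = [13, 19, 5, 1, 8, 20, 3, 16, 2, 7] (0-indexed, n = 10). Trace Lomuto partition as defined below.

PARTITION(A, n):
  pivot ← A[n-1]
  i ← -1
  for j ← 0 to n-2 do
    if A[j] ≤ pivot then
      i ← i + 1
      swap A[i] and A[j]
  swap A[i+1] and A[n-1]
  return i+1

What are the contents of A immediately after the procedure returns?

[5, 1, 3, 2, 7, 20, 13, 16, 19, 8]

pivot = A[9] = 7; i = -1
j=0: A[0]=13 > 7 → no swap
j=1: A[1]=19 > 7 → no swap
j=2: A[2]=5 ≤ 7 → i=0, swap A[0],A[2] → [5, 19, 13, 1, 8, 20, 3, 16, 2, 7]
j=3: A[3]=1 ≤ 7 → i=1, swap A[1],A[3] → [5, 1, 13, 19, 8, 20, 3, 16, 2, 7]
j=4: A[4]=8 > 7 → no swap
j=5: A[5]=20 > 7 → no swap
j=6: A[6]=3 ≤ 7 → i=2, swap A[2],A[6] → [5, 1, 3, 19, 8, 20, 13, 16, 2, 7]
j=7: A[7]=16 > 7 → no swap
j=8: A[8]=2 ≤ 7 → i=3, swap A[3],A[8] → [5, 1, 3, 2, 8, 20, 13, 16, 19, 7]
final swap A[4],A[9] → [5, 1, 3, 2, 7, 20, 13, 16, 19, 8]; return 4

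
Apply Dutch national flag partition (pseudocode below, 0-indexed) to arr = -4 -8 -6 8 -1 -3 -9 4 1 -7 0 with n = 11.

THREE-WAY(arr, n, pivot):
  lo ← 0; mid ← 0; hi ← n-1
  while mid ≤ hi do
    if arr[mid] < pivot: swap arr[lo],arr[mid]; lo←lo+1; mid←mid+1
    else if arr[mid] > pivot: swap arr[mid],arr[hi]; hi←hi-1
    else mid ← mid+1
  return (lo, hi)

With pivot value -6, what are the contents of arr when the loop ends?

lo=0 mid=0 hi=10
-4>-6: swap(0,10), hi=9 ⇒ 0 -8 -6 8 -1 -3 -9 4 1 -7 -4
0>-6: swap(0,9), hi=8 ⇒ -7 -8 -6 8 -1 -3 -9 4 1 0 -4
-7<-6: swap(0,0), lo=1 mid=1 ⇒ -7 -8 -6 8 -1 -3 -9 4 1 0 -4
-8<-6: swap(1,1), lo=2 mid=2 ⇒ -7 -8 -6 8 -1 -3 -9 4 1 0 -4
-6=-6: mid=3
8>-6: swap(3,8), hi=7 ⇒ -7 -8 -6 1 -1 -3 -9 4 8 0 -4
1>-6: swap(3,7), hi=6 ⇒ -7 -8 -6 4 -1 -3 -9 1 8 0 -4
4>-6: swap(3,6), hi=5 ⇒ -7 -8 -6 -9 -1 -3 4 1 8 0 -4
-9<-6: swap(2,3), lo=3 mid=4 ⇒ -7 -8 -9 -6 -1 -3 4 1 8 0 -4
-1>-6: swap(4,5), hi=4 ⇒ -7 -8 -9 -6 -3 -1 4 1 8 0 -4
-3>-6: swap(4,4), hi=3 ⇒ -7 -8 -9 -6 -3 -1 4 1 8 0 -4
done. lo=3 hi=3; arr=-7 -8 -9 -6 -3 -1 4 1 8 0 -4

-7 -8 -9 -6 -3 -1 4 1 8 0 -4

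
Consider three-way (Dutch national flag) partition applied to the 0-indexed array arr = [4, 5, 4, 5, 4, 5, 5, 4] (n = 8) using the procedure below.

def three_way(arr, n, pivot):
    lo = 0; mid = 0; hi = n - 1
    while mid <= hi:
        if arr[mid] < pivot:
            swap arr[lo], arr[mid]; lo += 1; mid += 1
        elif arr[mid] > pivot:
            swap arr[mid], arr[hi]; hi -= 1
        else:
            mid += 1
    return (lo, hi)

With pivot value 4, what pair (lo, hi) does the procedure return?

lo=0 mid=0 hi=7
4=4: mid=1
5>4: swap(1,7), hi=6 ⇒ [4, 4, 4, 5, 4, 5, 5, 5]
4=4: mid=2
4=4: mid=3
5>4: swap(3,6), hi=5 ⇒ [4, 4, 4, 5, 4, 5, 5, 5]
5>4: swap(3,5), hi=4 ⇒ [4, 4, 4, 5, 4, 5, 5, 5]
5>4: swap(3,4), hi=3 ⇒ [4, 4, 4, 4, 5, 5, 5, 5]
4=4: mid=4
done. lo=0 hi=3; arr=[4, 4, 4, 4, 5, 5, 5, 5]

(0, 3)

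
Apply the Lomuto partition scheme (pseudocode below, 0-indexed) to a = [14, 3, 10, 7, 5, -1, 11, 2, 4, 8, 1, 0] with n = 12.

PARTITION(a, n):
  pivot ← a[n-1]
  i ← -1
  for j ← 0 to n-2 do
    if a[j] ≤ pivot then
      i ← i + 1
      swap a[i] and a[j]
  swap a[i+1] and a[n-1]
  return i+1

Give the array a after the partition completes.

[-1, 0, 10, 7, 5, 14, 11, 2, 4, 8, 1, 3]

pivot=0, i=-1
j=0: 14>0, skip
j=1: 3>0, skip
j=2: 10>0, skip
j=3: 7>0, skip
j=4: 5>0, skip
j=5: -1≤0, i=0, swap(0,5) ⇒ [-1, 3, 10, 7, 5, 14, 11, 2, 4, 8, 1, 0]
j=6: 11>0, skip
j=7: 2>0, skip
j=8: 4>0, skip
j=9: 8>0, skip
j=10: 1>0, skip
swap(1,11) ⇒ [-1, 0, 10, 7, 5, 14, 11, 2, 4, 8, 1, 3]; return 1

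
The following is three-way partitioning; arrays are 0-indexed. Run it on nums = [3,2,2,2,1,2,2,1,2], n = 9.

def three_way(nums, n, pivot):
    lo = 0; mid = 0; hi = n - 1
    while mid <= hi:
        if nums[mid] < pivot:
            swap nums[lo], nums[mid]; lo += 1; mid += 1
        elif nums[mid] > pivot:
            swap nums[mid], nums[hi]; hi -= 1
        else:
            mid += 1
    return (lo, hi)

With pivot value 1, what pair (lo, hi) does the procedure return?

(0, 1)

pivot = 1; lo=0, mid=0, hi=8
nums[mid]=3>1: swap nums[0],nums[8]; hi=7 → [2,2,2,2,1,2,2,1,3]
nums[mid]=2>1: swap nums[0],nums[7]; hi=6 → [1,2,2,2,1,2,2,2,3]
nums[mid]=1=1: mid=1
nums[mid]=2>1: swap nums[1],nums[6]; hi=5 → [1,2,2,2,1,2,2,2,3]
nums[mid]=2>1: swap nums[1],nums[5]; hi=4 → [1,2,2,2,1,2,2,2,3]
nums[mid]=2>1: swap nums[1],nums[4]; hi=3 → [1,1,2,2,2,2,2,2,3]
nums[mid]=1=1: mid=2
nums[mid]=2>1: swap nums[2],nums[3]; hi=2 → [1,1,2,2,2,2,2,2,3]
nums[mid]=2>1: swap nums[2],nums[2]; hi=1 → [1,1,2,2,2,2,2,2,3]
end: lo=0, hi=1; nums = [1,1,2,2,2,2,2,2,3]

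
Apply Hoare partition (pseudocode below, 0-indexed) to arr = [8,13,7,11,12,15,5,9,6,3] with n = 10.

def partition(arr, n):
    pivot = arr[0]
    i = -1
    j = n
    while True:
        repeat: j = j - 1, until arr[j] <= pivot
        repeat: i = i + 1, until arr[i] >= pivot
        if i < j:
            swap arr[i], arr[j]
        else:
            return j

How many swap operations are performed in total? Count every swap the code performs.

3

pivot = arr[0] = 8; i = -1, j = 10
j→9 (arr[9]=3≤8), i→0 (arr[0]=8≥8); i<j, swap → [3,13,7,11,12,15,5,9,6,8]
j→8 (arr[8]=6≤8), i→1 (arr[1]=13≥8); i<j, swap → [3,6,7,11,12,15,5,9,13,8]
j→6 (arr[6]=5≤8), i→3 (arr[3]=11≥8); i<j, swap → [3,6,7,5,12,15,11,9,13,8]
j→3, i→4; i≥j, return j=3. arr = [3,6,7,5,12,15,11,9,13,8]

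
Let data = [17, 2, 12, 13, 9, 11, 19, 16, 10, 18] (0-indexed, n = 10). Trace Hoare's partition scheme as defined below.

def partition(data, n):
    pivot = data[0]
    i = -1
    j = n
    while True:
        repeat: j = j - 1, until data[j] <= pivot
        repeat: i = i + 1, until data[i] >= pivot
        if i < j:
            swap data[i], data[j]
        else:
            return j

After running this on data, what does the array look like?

[10, 2, 12, 13, 9, 11, 16, 19, 17, 18]

pivot = data[0] = 17; i = -1, j = 10
j→8 (data[8]=10≤17), i→0 (data[0]=17≥17); i<j, swap → [10, 2, 12, 13, 9, 11, 19, 16, 17, 18]
j→7 (data[7]=16≤17), i→6 (data[6]=19≥17); i<j, swap → [10, 2, 12, 13, 9, 11, 16, 19, 17, 18]
j→6, i→7; i≥j, return j=6. data = [10, 2, 12, 13, 9, 11, 16, 19, 17, 18]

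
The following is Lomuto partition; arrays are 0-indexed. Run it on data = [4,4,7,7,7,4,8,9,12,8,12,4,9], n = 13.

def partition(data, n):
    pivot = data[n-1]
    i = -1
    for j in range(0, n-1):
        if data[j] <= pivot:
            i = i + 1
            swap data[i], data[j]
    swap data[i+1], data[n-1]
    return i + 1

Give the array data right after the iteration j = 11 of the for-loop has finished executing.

[4,4,7,7,7,4,8,9,8,4,12,12,9]

pivot = data[12] = 9; i = -1
j=0: data[0]=4 ≤ 9 → i=0, swap data[0],data[0] (no change) → [4,4,7,7,7,4,8,9,12,8,12,4,9]
j=1: data[1]=4 ≤ 9 → i=1, swap data[1],data[1] (no change) → [4,4,7,7,7,4,8,9,12,8,12,4,9]
j=2: data[2]=7 ≤ 9 → i=2, swap data[2],data[2] (no change) → [4,4,7,7,7,4,8,9,12,8,12,4,9]
j=3: data[3]=7 ≤ 9 → i=3, swap data[3],data[3] (no change) → [4,4,7,7,7,4,8,9,12,8,12,4,9]
j=4: data[4]=7 ≤ 9 → i=4, swap data[4],data[4] (no change) → [4,4,7,7,7,4,8,9,12,8,12,4,9]
j=5: data[5]=4 ≤ 9 → i=5, swap data[5],data[5] (no change) → [4,4,7,7,7,4,8,9,12,8,12,4,9]
j=6: data[6]=8 ≤ 9 → i=6, swap data[6],data[6] (no change) → [4,4,7,7,7,4,8,9,12,8,12,4,9]
j=7: data[7]=9 ≤ 9 → i=7, swap data[7],data[7] (no change) → [4,4,7,7,7,4,8,9,12,8,12,4,9]
j=8: data[8]=12 > 9 → no swap
j=9: data[9]=8 ≤ 9 → i=8, swap data[8],data[9] → [4,4,7,7,7,4,8,9,8,12,12,4,9]
j=10: data[10]=12 > 9 → no swap
j=11: data[11]=4 ≤ 9 → i=9, swap data[9],data[11] → [4,4,7,7,7,4,8,9,8,4,12,12,9]
(after j=11) data = [4,4,7,7,7,4,8,9,8,4,12,12,9]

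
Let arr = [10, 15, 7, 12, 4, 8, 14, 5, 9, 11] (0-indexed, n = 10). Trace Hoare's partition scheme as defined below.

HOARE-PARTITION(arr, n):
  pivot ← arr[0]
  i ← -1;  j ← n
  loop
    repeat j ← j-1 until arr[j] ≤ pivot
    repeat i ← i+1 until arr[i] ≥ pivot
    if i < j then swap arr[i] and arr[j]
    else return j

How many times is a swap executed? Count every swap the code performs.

3

pivot = arr[0] = 10; i = -1, j = 10
j→8 (arr[8]=9≤10), i→0 (arr[0]=10≥10); i<j, swap → [9, 15, 7, 12, 4, 8, 14, 5, 10, 11]
j→7 (arr[7]=5≤10), i→1 (arr[1]=15≥10); i<j, swap → [9, 5, 7, 12, 4, 8, 14, 15, 10, 11]
j→5 (arr[5]=8≤10), i→3 (arr[3]=12≥10); i<j, swap → [9, 5, 7, 8, 4, 12, 14, 15, 10, 11]
j→4, i→5; i≥j, return j=4. arr = [9, 5, 7, 8, 4, 12, 14, 15, 10, 11]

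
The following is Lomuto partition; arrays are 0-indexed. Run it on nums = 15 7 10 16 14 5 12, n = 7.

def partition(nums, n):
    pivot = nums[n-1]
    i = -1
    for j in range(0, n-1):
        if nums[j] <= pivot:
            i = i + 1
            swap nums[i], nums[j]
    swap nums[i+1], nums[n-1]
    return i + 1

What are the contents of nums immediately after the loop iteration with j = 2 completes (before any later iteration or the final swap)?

pivot = nums[6] = 12; i = -1
j=0: nums[0]=15 > 12 → no swap
j=1: nums[1]=7 ≤ 12 → i=0, swap nums[0],nums[1] → 7 15 10 16 14 5 12
j=2: nums[2]=10 ≤ 12 → i=1, swap nums[1],nums[2] → 7 10 15 16 14 5 12
(after j=2) nums = 7 10 15 16 14 5 12

7 10 15 16 14 5 12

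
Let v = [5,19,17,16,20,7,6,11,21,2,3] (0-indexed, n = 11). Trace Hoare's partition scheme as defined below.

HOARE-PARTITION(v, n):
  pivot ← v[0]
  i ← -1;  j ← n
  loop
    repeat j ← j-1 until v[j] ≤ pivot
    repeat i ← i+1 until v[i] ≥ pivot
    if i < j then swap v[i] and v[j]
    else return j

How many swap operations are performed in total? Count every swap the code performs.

pivot=5
j stops at 10 (3), i stops at 0 (5); swap ⇒ [3,19,17,16,20,7,6,11,21,2,5]
j stops at 9 (2), i stops at 1 (19); swap ⇒ [3,2,17,16,20,7,6,11,21,19,5]
j stops at 1, i stops at 2; i≥j ⇒ return 1. v=[3,2,17,16,20,7,6,11,21,19,5]

2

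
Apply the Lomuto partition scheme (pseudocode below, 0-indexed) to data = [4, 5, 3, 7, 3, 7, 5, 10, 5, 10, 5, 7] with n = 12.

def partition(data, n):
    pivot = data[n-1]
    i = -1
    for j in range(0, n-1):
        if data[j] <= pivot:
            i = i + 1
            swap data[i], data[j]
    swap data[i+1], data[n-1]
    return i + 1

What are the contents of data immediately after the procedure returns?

[4, 5, 3, 7, 3, 7, 5, 5, 5, 7, 10, 10]

pivot = data[11] = 7; i = -1
j=0: data[0]=4 ≤ 7 → i=0, swap data[0],data[0] (no change) → [4, 5, 3, 7, 3, 7, 5, 10, 5, 10, 5, 7]
j=1: data[1]=5 ≤ 7 → i=1, swap data[1],data[1] (no change) → [4, 5, 3, 7, 3, 7, 5, 10, 5, 10, 5, 7]
j=2: data[2]=3 ≤ 7 → i=2, swap data[2],data[2] (no change) → [4, 5, 3, 7, 3, 7, 5, 10, 5, 10, 5, 7]
j=3: data[3]=7 ≤ 7 → i=3, swap data[3],data[3] (no change) → [4, 5, 3, 7, 3, 7, 5, 10, 5, 10, 5, 7]
j=4: data[4]=3 ≤ 7 → i=4, swap data[4],data[4] (no change) → [4, 5, 3, 7, 3, 7, 5, 10, 5, 10, 5, 7]
j=5: data[5]=7 ≤ 7 → i=5, swap data[5],data[5] (no change) → [4, 5, 3, 7, 3, 7, 5, 10, 5, 10, 5, 7]
j=6: data[6]=5 ≤ 7 → i=6, swap data[6],data[6] (no change) → [4, 5, 3, 7, 3, 7, 5, 10, 5, 10, 5, 7]
j=7: data[7]=10 > 7 → no swap
j=8: data[8]=5 ≤ 7 → i=7, swap data[7],data[8] → [4, 5, 3, 7, 3, 7, 5, 5, 10, 10, 5, 7]
j=9: data[9]=10 > 7 → no swap
j=10: data[10]=5 ≤ 7 → i=8, swap data[8],data[10] → [4, 5, 3, 7, 3, 7, 5, 5, 5, 10, 10, 7]
final swap data[9],data[11] → [4, 5, 3, 7, 3, 7, 5, 5, 5, 7, 10, 10]; return 9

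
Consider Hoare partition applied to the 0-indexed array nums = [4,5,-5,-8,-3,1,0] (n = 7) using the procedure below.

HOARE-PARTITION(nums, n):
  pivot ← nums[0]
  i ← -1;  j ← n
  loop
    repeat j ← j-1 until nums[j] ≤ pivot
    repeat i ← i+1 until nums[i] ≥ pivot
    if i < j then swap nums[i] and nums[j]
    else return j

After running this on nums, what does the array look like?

[0,1,-5,-8,-3,5,4]

pivot=4
j stops at 6 (0), i stops at 0 (4); swap ⇒ [0,5,-5,-8,-3,1,4]
j stops at 5 (1), i stops at 1 (5); swap ⇒ [0,1,-5,-8,-3,5,4]
j stops at 4, i stops at 5; i≥j ⇒ return 4. nums=[0,1,-5,-8,-3,5,4]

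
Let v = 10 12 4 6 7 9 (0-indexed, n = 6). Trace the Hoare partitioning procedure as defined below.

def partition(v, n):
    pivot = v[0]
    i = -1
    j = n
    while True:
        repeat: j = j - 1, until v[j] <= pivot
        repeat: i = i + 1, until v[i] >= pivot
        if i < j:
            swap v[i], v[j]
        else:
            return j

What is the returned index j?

3

pivot=10
j stops at 5 (9), i stops at 0 (10); swap ⇒ 9 12 4 6 7 10
j stops at 4 (7), i stops at 1 (12); swap ⇒ 9 7 4 6 12 10
j stops at 3, i stops at 4; i≥j ⇒ return 3. v=9 7 4 6 12 10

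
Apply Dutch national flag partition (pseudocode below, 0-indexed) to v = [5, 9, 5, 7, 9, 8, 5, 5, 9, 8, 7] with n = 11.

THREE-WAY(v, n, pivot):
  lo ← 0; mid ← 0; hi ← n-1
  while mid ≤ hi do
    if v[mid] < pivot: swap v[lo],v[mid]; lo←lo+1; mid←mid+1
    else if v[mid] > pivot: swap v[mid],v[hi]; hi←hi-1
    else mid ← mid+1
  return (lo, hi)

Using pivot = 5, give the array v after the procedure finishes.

lo=0 mid=0 hi=10
5=5: mid=1
9>5: swap(1,10), hi=9 ⇒ [5, 7, 5, 7, 9, 8, 5, 5, 9, 8, 9]
7>5: swap(1,9), hi=8 ⇒ [5, 8, 5, 7, 9, 8, 5, 5, 9, 7, 9]
8>5: swap(1,8), hi=7 ⇒ [5, 9, 5, 7, 9, 8, 5, 5, 8, 7, 9]
9>5: swap(1,7), hi=6 ⇒ [5, 5, 5, 7, 9, 8, 5, 9, 8, 7, 9]
5=5: mid=2
5=5: mid=3
7>5: swap(3,6), hi=5 ⇒ [5, 5, 5, 5, 9, 8, 7, 9, 8, 7, 9]
5=5: mid=4
9>5: swap(4,5), hi=4 ⇒ [5, 5, 5, 5, 8, 9, 7, 9, 8, 7, 9]
8>5: swap(4,4), hi=3 ⇒ [5, 5, 5, 5, 8, 9, 7, 9, 8, 7, 9]
done. lo=0 hi=3; v=[5, 5, 5, 5, 8, 9, 7, 9, 8, 7, 9]

[5, 5, 5, 5, 8, 9, 7, 9, 8, 7, 9]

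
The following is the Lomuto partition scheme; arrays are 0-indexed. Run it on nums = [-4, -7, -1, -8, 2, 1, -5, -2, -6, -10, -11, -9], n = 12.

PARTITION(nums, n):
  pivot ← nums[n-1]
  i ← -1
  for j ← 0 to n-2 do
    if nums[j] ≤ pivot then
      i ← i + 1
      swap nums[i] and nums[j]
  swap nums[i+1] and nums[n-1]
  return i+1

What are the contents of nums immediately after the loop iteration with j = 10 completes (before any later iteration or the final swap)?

pivot=-9, i=-1
j=0: -4>-9, skip
j=1: -7>-9, skip
j=2: -1>-9, skip
j=3: -8>-9, skip
j=4: 2>-9, skip
j=5: 1>-9, skip
j=6: -5>-9, skip
j=7: -2>-9, skip
j=8: -6>-9, skip
j=9: -10≤-9, i=0, swap(0,9) ⇒ [-10, -7, -1, -8, 2, 1, -5, -2, -6, -4, -11, -9]
j=10: -11≤-9, i=1, swap(1,10) ⇒ [-10, -11, -1, -8, 2, 1, -5, -2, -6, -4, -7, -9]
(after j=10) nums = [-10, -11, -1, -8, 2, 1, -5, -2, -6, -4, -7, -9]

[-10, -11, -1, -8, 2, 1, -5, -2, -6, -4, -7, -9]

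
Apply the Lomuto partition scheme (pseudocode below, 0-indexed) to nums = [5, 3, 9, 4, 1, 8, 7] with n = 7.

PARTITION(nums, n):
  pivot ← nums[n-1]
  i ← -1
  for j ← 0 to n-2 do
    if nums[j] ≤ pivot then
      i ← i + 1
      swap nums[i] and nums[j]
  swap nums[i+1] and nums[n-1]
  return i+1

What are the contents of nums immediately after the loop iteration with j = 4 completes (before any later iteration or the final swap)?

pivot = nums[6] = 7; i = -1
j=0: nums[0]=5 ≤ 7 → i=0, swap nums[0],nums[0] (no change) → [5, 3, 9, 4, 1, 8, 7]
j=1: nums[1]=3 ≤ 7 → i=1, swap nums[1],nums[1] (no change) → [5, 3, 9, 4, 1, 8, 7]
j=2: nums[2]=9 > 7 → no swap
j=3: nums[3]=4 ≤ 7 → i=2, swap nums[2],nums[3] → [5, 3, 4, 9, 1, 8, 7]
j=4: nums[4]=1 ≤ 7 → i=3, swap nums[3],nums[4] → [5, 3, 4, 1, 9, 8, 7]
(after j=4) nums = [5, 3, 4, 1, 9, 8, 7]

[5, 3, 4, 1, 9, 8, 7]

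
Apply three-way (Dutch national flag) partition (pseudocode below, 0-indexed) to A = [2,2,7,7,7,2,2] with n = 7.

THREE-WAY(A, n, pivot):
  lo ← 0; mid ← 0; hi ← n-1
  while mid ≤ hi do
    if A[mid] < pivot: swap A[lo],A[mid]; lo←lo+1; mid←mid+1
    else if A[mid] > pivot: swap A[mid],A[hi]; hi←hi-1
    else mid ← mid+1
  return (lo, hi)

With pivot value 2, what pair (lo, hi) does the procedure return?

(0, 3)

lo=0 mid=0 hi=6
2=2: mid=1
2=2: mid=2
7>2: swap(2,6), hi=5 ⇒ [2,2,2,7,7,2,7]
2=2: mid=3
7>2: swap(3,5), hi=4 ⇒ [2,2,2,2,7,7,7]
2=2: mid=4
7>2: swap(4,4), hi=3 ⇒ [2,2,2,2,7,7,7]
done. lo=0 hi=3; A=[2,2,2,2,7,7,7]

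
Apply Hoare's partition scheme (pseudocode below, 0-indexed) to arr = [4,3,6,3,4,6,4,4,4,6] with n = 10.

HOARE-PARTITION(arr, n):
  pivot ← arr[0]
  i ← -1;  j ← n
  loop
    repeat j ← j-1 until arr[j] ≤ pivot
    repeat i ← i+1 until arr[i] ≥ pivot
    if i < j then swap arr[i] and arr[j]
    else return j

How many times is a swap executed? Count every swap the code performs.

pivot=4
j stops at 8 (4), i stops at 0 (4); swap ⇒ [4,3,6,3,4,6,4,4,4,6]
j stops at 7 (4), i stops at 2 (6); swap ⇒ [4,3,4,3,4,6,4,6,4,6]
j stops at 6 (4), i stops at 4 (4); swap ⇒ [4,3,4,3,4,6,4,6,4,6]
j stops at 4, i stops at 5; i≥j ⇒ return 4. arr=[4,3,4,3,4,6,4,6,4,6]

3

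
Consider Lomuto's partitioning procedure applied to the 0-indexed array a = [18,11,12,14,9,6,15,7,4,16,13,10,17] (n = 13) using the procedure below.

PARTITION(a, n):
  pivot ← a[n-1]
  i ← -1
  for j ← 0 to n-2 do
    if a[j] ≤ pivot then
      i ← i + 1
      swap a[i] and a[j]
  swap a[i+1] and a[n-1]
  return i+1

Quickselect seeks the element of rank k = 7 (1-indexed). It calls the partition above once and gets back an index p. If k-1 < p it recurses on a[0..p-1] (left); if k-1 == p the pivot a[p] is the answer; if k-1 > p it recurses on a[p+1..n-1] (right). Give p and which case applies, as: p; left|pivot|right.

11; left

pivot=17, i=-1
j=0: 18>17, skip
j=1: 11≤17, i=0, swap(0,1) ⇒ [11,18,12,14,9,6,15,7,4,16,13,10,17]
j=2: 12≤17, i=1, swap(1,2) ⇒ [11,12,18,14,9,6,15,7,4,16,13,10,17]
j=3: 14≤17, i=2, swap(2,3) ⇒ [11,12,14,18,9,6,15,7,4,16,13,10,17]
j=4: 9≤17, i=3, swap(3,4) ⇒ [11,12,14,9,18,6,15,7,4,16,13,10,17]
j=5: 6≤17, i=4, swap(4,5) ⇒ [11,12,14,9,6,18,15,7,4,16,13,10,17]
j=6: 15≤17, i=5, swap(5,6) ⇒ [11,12,14,9,6,15,18,7,4,16,13,10,17]
j=7: 7≤17, i=6, swap(6,7) ⇒ [11,12,14,9,6,15,7,18,4,16,13,10,17]
j=8: 4≤17, i=7, swap(7,8) ⇒ [11,12,14,9,6,15,7,4,18,16,13,10,17]
j=9: 16≤17, i=8, swap(8,9) ⇒ [11,12,14,9,6,15,7,4,16,18,13,10,17]
j=10: 13≤17, i=9, swap(9,10) ⇒ [11,12,14,9,6,15,7,4,16,13,18,10,17]
j=11: 10≤17, i=10, swap(10,11) ⇒ [11,12,14,9,6,15,7,4,16,13,10,18,17]
swap(11,12) ⇒ [11,12,14,9,6,15,7,4,16,13,10,17,18]; return 11
p = 11; k-1 = 6 < 11 ⇒ left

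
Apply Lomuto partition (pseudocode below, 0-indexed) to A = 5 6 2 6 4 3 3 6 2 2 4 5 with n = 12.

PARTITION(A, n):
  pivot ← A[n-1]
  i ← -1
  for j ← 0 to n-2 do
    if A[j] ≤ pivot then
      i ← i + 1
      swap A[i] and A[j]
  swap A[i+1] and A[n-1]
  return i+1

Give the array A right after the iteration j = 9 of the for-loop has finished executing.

pivot = A[11] = 5; i = -1
j=0: A[0]=5 ≤ 5 → i=0, swap A[0],A[0] (no change) → 5 6 2 6 4 3 3 6 2 2 4 5
j=1: A[1]=6 > 5 → no swap
j=2: A[2]=2 ≤ 5 → i=1, swap A[1],A[2] → 5 2 6 6 4 3 3 6 2 2 4 5
j=3: A[3]=6 > 5 → no swap
j=4: A[4]=4 ≤ 5 → i=2, swap A[2],A[4] → 5 2 4 6 6 3 3 6 2 2 4 5
j=5: A[5]=3 ≤ 5 → i=3, swap A[3],A[5] → 5 2 4 3 6 6 3 6 2 2 4 5
j=6: A[6]=3 ≤ 5 → i=4, swap A[4],A[6] → 5 2 4 3 3 6 6 6 2 2 4 5
j=7: A[7]=6 > 5 → no swap
j=8: A[8]=2 ≤ 5 → i=5, swap A[5],A[8] → 5 2 4 3 3 2 6 6 6 2 4 5
j=9: A[9]=2 ≤ 5 → i=6, swap A[6],A[9] → 5 2 4 3 3 2 2 6 6 6 4 5
(after j=9) A = 5 2 4 3 3 2 2 6 6 6 4 5

5 2 4 3 3 2 2 6 6 6 4 5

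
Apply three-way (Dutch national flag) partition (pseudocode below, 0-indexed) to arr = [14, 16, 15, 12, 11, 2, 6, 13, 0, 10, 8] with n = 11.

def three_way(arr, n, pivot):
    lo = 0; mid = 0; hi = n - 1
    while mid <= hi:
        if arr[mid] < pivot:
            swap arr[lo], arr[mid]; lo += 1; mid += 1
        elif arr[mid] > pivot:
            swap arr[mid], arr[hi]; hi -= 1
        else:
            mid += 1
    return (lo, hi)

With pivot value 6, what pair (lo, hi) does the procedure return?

(2, 2)

pivot = 6; lo=0, mid=0, hi=10
arr[mid]=14>6: swap arr[0],arr[10]; hi=9 → [8, 16, 15, 12, 11, 2, 6, 13, 0, 10, 14]
arr[mid]=8>6: swap arr[0],arr[9]; hi=8 → [10, 16, 15, 12, 11, 2, 6, 13, 0, 8, 14]
arr[mid]=10>6: swap arr[0],arr[8]; hi=7 → [0, 16, 15, 12, 11, 2, 6, 13, 10, 8, 14]
arr[mid]=0<6: swap arr[0],arr[0]; lo=1,mid=1 → [0, 16, 15, 12, 11, 2, 6, 13, 10, 8, 14]
arr[mid]=16>6: swap arr[1],arr[7]; hi=6 → [0, 13, 15, 12, 11, 2, 6, 16, 10, 8, 14]
arr[mid]=13>6: swap arr[1],arr[6]; hi=5 → [0, 6, 15, 12, 11, 2, 13, 16, 10, 8, 14]
arr[mid]=6=6: mid=2
arr[mid]=15>6: swap arr[2],arr[5]; hi=4 → [0, 6, 2, 12, 11, 15, 13, 16, 10, 8, 14]
arr[mid]=2<6: swap arr[1],arr[2]; lo=2,mid=3 → [0, 2, 6, 12, 11, 15, 13, 16, 10, 8, 14]
arr[mid]=12>6: swap arr[3],arr[4]; hi=3 → [0, 2, 6, 11, 12, 15, 13, 16, 10, 8, 14]
arr[mid]=11>6: swap arr[3],arr[3]; hi=2 → [0, 2, 6, 11, 12, 15, 13, 16, 10, 8, 14]
end: lo=2, hi=2; arr = [0, 2, 6, 11, 12, 15, 13, 16, 10, 8, 14]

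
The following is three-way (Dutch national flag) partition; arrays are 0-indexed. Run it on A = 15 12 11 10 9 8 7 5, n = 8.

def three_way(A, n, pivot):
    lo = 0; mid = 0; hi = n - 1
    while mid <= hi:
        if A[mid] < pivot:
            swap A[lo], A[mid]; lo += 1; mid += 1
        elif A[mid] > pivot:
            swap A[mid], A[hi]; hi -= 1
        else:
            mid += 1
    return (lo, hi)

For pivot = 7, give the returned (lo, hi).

lo=0 mid=0 hi=7
15>7: swap(0,7), hi=6 ⇒ 5 12 11 10 9 8 7 15
5<7: swap(0,0), lo=1 mid=1 ⇒ 5 12 11 10 9 8 7 15
12>7: swap(1,6), hi=5 ⇒ 5 7 11 10 9 8 12 15
7=7: mid=2
11>7: swap(2,5), hi=4 ⇒ 5 7 8 10 9 11 12 15
8>7: swap(2,4), hi=3 ⇒ 5 7 9 10 8 11 12 15
9>7: swap(2,3), hi=2 ⇒ 5 7 10 9 8 11 12 15
10>7: swap(2,2), hi=1 ⇒ 5 7 10 9 8 11 12 15
done. lo=1 hi=1; A=5 7 10 9 8 11 12 15

(1, 1)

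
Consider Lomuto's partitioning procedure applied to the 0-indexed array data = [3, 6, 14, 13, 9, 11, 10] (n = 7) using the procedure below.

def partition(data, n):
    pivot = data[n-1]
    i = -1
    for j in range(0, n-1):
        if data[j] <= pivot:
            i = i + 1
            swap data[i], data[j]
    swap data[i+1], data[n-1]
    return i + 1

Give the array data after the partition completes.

pivot=10, i=-1
j=0: 3≤10, i=0, swap(0,0) ⇒ [3, 6, 14, 13, 9, 11, 10]
j=1: 6≤10, i=1, swap(1,1) ⇒ [3, 6, 14, 13, 9, 11, 10]
j=2: 14>10, skip
j=3: 13>10, skip
j=4: 9≤10, i=2, swap(2,4) ⇒ [3, 6, 9, 13, 14, 11, 10]
j=5: 11>10, skip
swap(3,6) ⇒ [3, 6, 9, 10, 14, 11, 13]; return 3

[3, 6, 9, 10, 14, 11, 13]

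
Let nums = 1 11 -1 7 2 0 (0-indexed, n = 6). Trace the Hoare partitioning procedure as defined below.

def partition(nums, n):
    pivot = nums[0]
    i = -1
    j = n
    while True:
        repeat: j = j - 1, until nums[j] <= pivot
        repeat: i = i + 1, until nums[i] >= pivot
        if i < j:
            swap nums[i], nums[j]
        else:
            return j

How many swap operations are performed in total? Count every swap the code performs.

pivot=1
j stops at 5 (0), i stops at 0 (1); swap ⇒ 0 11 -1 7 2 1
j stops at 2 (-1), i stops at 1 (11); swap ⇒ 0 -1 11 7 2 1
j stops at 1, i stops at 2; i≥j ⇒ return 1. nums=0 -1 11 7 2 1

2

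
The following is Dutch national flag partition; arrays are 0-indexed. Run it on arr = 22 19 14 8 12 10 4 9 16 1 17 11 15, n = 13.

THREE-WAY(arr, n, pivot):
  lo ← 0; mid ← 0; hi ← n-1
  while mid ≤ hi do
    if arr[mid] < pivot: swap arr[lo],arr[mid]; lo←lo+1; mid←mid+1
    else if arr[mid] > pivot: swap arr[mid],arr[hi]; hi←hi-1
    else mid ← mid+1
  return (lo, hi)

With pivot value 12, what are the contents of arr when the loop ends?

pivot = 12; lo=0, mid=0, hi=12
arr[mid]=22>12: swap arr[0],arr[12]; hi=11 → 15 19 14 8 12 10 4 9 16 1 17 11 22
arr[mid]=15>12: swap arr[0],arr[11]; hi=10 → 11 19 14 8 12 10 4 9 16 1 17 15 22
arr[mid]=11<12: swap arr[0],arr[0]; lo=1,mid=1 → 11 19 14 8 12 10 4 9 16 1 17 15 22
arr[mid]=19>12: swap arr[1],arr[10]; hi=9 → 11 17 14 8 12 10 4 9 16 1 19 15 22
arr[mid]=17>12: swap arr[1],arr[9]; hi=8 → 11 1 14 8 12 10 4 9 16 17 19 15 22
arr[mid]=1<12: swap arr[1],arr[1]; lo=2,mid=2 → 11 1 14 8 12 10 4 9 16 17 19 15 22
arr[mid]=14>12: swap arr[2],arr[8]; hi=7 → 11 1 16 8 12 10 4 9 14 17 19 15 22
arr[mid]=16>12: swap arr[2],arr[7]; hi=6 → 11 1 9 8 12 10 4 16 14 17 19 15 22
arr[mid]=9<12: swap arr[2],arr[2]; lo=3,mid=3 → 11 1 9 8 12 10 4 16 14 17 19 15 22
arr[mid]=8<12: swap arr[3],arr[3]; lo=4,mid=4 → 11 1 9 8 12 10 4 16 14 17 19 15 22
arr[mid]=12=12: mid=5
arr[mid]=10<12: swap arr[4],arr[5]; lo=5,mid=6 → 11 1 9 8 10 12 4 16 14 17 19 15 22
arr[mid]=4<12: swap arr[5],arr[6]; lo=6,mid=7 → 11 1 9 8 10 4 12 16 14 17 19 15 22
end: lo=6, hi=6; arr = 11 1 9 8 10 4 12 16 14 17 19 15 22

11 1 9 8 10 4 12 16 14 17 19 15 22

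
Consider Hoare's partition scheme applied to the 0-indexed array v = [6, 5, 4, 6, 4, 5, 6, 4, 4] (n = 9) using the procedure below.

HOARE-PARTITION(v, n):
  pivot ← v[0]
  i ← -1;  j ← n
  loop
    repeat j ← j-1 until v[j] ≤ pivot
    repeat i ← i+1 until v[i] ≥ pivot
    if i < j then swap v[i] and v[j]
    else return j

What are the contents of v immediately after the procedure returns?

[4, 5, 4, 4, 4, 5, 6, 6, 6]

pivot=6
j stops at 8 (4), i stops at 0 (6); swap ⇒ [4, 5, 4, 6, 4, 5, 6, 4, 6]
j stops at 7 (4), i stops at 3 (6); swap ⇒ [4, 5, 4, 4, 4, 5, 6, 6, 6]
j stops at 6, i stops at 6; i≥j ⇒ return 6. v=[4, 5, 4, 4, 4, 5, 6, 6, 6]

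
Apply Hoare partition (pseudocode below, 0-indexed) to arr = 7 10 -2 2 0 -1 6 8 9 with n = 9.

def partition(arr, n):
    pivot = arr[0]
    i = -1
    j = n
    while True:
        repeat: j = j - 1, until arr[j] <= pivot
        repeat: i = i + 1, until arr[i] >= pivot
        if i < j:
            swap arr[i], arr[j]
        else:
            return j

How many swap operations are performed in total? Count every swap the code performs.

pivot = arr[0] = 7; i = -1, j = 9
j→6 (arr[6]=6≤7), i→0 (arr[0]=7≥7); i<j, swap → 6 10 -2 2 0 -1 7 8 9
j→5 (arr[5]=-1≤7), i→1 (arr[1]=10≥7); i<j, swap → 6 -1 -2 2 0 10 7 8 9
j→4, i→5; i≥j, return j=4. arr = 6 -1 -2 2 0 10 7 8 9

2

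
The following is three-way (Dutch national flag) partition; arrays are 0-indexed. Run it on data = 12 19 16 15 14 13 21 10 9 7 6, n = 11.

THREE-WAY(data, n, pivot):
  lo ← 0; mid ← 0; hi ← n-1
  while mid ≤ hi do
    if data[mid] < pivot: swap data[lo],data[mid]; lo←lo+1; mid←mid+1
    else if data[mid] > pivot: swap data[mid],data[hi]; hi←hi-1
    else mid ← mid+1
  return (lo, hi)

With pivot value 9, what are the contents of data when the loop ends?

lo=0 mid=0 hi=10
12>9: swap(0,10), hi=9 ⇒ 6 19 16 15 14 13 21 10 9 7 12
6<9: swap(0,0), lo=1 mid=1 ⇒ 6 19 16 15 14 13 21 10 9 7 12
19>9: swap(1,9), hi=8 ⇒ 6 7 16 15 14 13 21 10 9 19 12
7<9: swap(1,1), lo=2 mid=2 ⇒ 6 7 16 15 14 13 21 10 9 19 12
16>9: swap(2,8), hi=7 ⇒ 6 7 9 15 14 13 21 10 16 19 12
9=9: mid=3
15>9: swap(3,7), hi=6 ⇒ 6 7 9 10 14 13 21 15 16 19 12
10>9: swap(3,6), hi=5 ⇒ 6 7 9 21 14 13 10 15 16 19 12
21>9: swap(3,5), hi=4 ⇒ 6 7 9 13 14 21 10 15 16 19 12
13>9: swap(3,4), hi=3 ⇒ 6 7 9 14 13 21 10 15 16 19 12
14>9: swap(3,3), hi=2 ⇒ 6 7 9 14 13 21 10 15 16 19 12
done. lo=2 hi=2; data=6 7 9 14 13 21 10 15 16 19 12

6 7 9 14 13 21 10 15 16 19 12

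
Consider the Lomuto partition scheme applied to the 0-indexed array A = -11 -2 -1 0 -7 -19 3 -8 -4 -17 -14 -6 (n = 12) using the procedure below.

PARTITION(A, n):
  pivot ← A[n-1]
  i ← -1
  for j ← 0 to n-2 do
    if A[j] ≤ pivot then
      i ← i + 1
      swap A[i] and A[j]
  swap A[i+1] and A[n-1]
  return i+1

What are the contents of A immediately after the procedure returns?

pivot=-6, i=-1
j=0: -11≤-6, i=0, swap(0,0) ⇒ -11 -2 -1 0 -7 -19 3 -8 -4 -17 -14 -6
j=1: -2>-6, skip
j=2: -1>-6, skip
j=3: 0>-6, skip
j=4: -7≤-6, i=1, swap(1,4) ⇒ -11 -7 -1 0 -2 -19 3 -8 -4 -17 -14 -6
j=5: -19≤-6, i=2, swap(2,5) ⇒ -11 -7 -19 0 -2 -1 3 -8 -4 -17 -14 -6
j=6: 3>-6, skip
j=7: -8≤-6, i=3, swap(3,7) ⇒ -11 -7 -19 -8 -2 -1 3 0 -4 -17 -14 -6
j=8: -4>-6, skip
j=9: -17≤-6, i=4, swap(4,9) ⇒ -11 -7 -19 -8 -17 -1 3 0 -4 -2 -14 -6
j=10: -14≤-6, i=5, swap(5,10) ⇒ -11 -7 -19 -8 -17 -14 3 0 -4 -2 -1 -6
swap(6,11) ⇒ -11 -7 -19 -8 -17 -14 -6 0 -4 -2 -1 3; return 6

-11 -7 -19 -8 -17 -14 -6 0 -4 -2 -1 3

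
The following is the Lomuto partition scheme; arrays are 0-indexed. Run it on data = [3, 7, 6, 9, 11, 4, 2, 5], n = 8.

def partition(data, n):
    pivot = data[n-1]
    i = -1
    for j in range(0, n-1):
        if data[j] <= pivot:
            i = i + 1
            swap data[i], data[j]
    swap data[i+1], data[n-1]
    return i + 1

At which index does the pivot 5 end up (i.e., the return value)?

3

pivot=5, i=-1
j=0: 3≤5, i=0, swap(0,0) ⇒ [3, 7, 6, 9, 11, 4, 2, 5]
j=1: 7>5, skip
j=2: 6>5, skip
j=3: 9>5, skip
j=4: 11>5, skip
j=5: 4≤5, i=1, swap(1,5) ⇒ [3, 4, 6, 9, 11, 7, 2, 5]
j=6: 2≤5, i=2, swap(2,6) ⇒ [3, 4, 2, 9, 11, 7, 6, 5]
swap(3,7) ⇒ [3, 4, 2, 5, 11, 7, 6, 9]; return 3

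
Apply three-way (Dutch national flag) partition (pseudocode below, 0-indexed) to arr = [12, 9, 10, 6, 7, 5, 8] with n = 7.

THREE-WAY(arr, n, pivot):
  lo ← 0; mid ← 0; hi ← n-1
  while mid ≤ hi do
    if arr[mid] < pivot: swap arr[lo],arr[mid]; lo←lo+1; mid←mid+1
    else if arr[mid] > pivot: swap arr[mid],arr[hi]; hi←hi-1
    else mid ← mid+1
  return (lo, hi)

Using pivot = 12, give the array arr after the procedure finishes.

[9, 10, 6, 7, 5, 8, 12]

pivot = 12; lo=0, mid=0, hi=6
arr[mid]=12=12: mid=1
arr[mid]=9<12: swap arr[0],arr[1]; lo=1,mid=2 → [9, 12, 10, 6, 7, 5, 8]
arr[mid]=10<12: swap arr[1],arr[2]; lo=2,mid=3 → [9, 10, 12, 6, 7, 5, 8]
arr[mid]=6<12: swap arr[2],arr[3]; lo=3,mid=4 → [9, 10, 6, 12, 7, 5, 8]
arr[mid]=7<12: swap arr[3],arr[4]; lo=4,mid=5 → [9, 10, 6, 7, 12, 5, 8]
arr[mid]=5<12: swap arr[4],arr[5]; lo=5,mid=6 → [9, 10, 6, 7, 5, 12, 8]
arr[mid]=8<12: swap arr[5],arr[6]; lo=6,mid=7 → [9, 10, 6, 7, 5, 8, 12]
end: lo=6, hi=6; arr = [9, 10, 6, 7, 5, 8, 12]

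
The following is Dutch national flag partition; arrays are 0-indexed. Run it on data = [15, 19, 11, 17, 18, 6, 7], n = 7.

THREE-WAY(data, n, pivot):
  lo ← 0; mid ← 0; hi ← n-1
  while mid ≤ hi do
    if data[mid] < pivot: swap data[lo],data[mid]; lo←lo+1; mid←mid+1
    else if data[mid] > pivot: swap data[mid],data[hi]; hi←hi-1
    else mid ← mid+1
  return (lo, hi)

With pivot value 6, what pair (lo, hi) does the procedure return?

(0, 0)

pivot = 6; lo=0, mid=0, hi=6
data[mid]=15>6: swap data[0],data[6]; hi=5 → [7, 19, 11, 17, 18, 6, 15]
data[mid]=7>6: swap data[0],data[5]; hi=4 → [6, 19, 11, 17, 18, 7, 15]
data[mid]=6=6: mid=1
data[mid]=19>6: swap data[1],data[4]; hi=3 → [6, 18, 11, 17, 19, 7, 15]
data[mid]=18>6: swap data[1],data[3]; hi=2 → [6, 17, 11, 18, 19, 7, 15]
data[mid]=17>6: swap data[1],data[2]; hi=1 → [6, 11, 17, 18, 19, 7, 15]
data[mid]=11>6: swap data[1],data[1]; hi=0 → [6, 11, 17, 18, 19, 7, 15]
end: lo=0, hi=0; data = [6, 11, 17, 18, 19, 7, 15]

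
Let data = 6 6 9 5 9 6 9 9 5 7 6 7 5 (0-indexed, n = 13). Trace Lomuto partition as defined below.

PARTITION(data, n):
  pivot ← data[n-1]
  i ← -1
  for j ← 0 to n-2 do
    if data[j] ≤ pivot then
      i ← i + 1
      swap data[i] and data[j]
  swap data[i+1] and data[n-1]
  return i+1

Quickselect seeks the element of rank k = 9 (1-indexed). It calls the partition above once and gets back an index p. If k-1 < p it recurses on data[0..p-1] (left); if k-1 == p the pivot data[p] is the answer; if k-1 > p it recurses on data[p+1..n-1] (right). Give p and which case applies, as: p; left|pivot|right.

pivot = data[12] = 5; i = -1
j=0: data[0]=6 > 5 → no swap
j=1: data[1]=6 > 5 → no swap
j=2: data[2]=9 > 5 → no swap
j=3: data[3]=5 ≤ 5 → i=0, swap data[0],data[3] → 5 6 9 6 9 6 9 9 5 7 6 7 5
j=4: data[4]=9 > 5 → no swap
j=5: data[5]=6 > 5 → no swap
j=6: data[6]=9 > 5 → no swap
j=7: data[7]=9 > 5 → no swap
j=8: data[8]=5 ≤ 5 → i=1, swap data[1],data[8] → 5 5 9 6 9 6 9 9 6 7 6 7 5
j=9: data[9]=7 > 5 → no swap
j=10: data[10]=6 > 5 → no swap
j=11: data[11]=7 > 5 → no swap
final swap data[2],data[12] → 5 5 5 6 9 6 9 9 6 7 6 7 9; return 2
p = 2; k-1 = 8 > 2 ⇒ right

2; right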